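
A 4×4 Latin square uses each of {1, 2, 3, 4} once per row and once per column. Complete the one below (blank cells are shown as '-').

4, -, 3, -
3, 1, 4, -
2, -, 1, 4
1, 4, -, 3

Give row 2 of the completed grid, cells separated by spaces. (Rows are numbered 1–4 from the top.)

3 1 4 2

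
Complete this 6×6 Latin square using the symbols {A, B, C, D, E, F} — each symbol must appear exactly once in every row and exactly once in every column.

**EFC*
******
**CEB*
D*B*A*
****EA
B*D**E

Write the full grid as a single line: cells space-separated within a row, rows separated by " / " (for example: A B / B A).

A D E F C B / E F A B D C / F A C E B D / D E B C A F / C B F D E A / B C D A F E

Cell (r1,c1): row 1 has {C,E,F}; column 1 has {B,D} → A.
Cell (r3,c1): row 3 has {B,C,E}; column 1 has {A,B,D} → F.
Cell (r3,c6): row 3 has {B,C,E,F}; column 6 has {A,E} → D.
Cell (r4,c4): row 4 has {A,B,D}; column 4 has {E,F} → C.
Cell (r4,c6): row 4 has {A,B,C,D}; column 6 has {A,D,E} → F.
Cell (r5,c1): row 5 has {A,E}; column 1 has {A,B,D,F} → C.
Cell (r5,c3): row 5 has {A,C,E}; column 3 has {B,C,D,E} → F.
Cell (r6,c4): row 6 has {B,D,E}; column 4 has {C,E,F} → A.
Cell (r6,c5): row 6 has {A,B,D,E}; column 5 has {A,B,C,E} → F.
Cell (r1,c6): row 1 has {A,C,E,F}; column 6 has {A,D,E,F} → B.
Cell (r2,c1): row 2 is empty so far; column 1 has {A,B,C,D,F} → E.
Cell (r2,c3): row 2 has {E}; column 3 has {B,C,D,E,F} → A.
Cell (r2,c5): row 2 has {A,E}; column 5 has {A,B,C,E,F} → D.
Cell (r2,c6): row 2 has {A,D,E}; column 6 has {A,B,D,E,F} → C.
Cell (r3,c2): row 3 has {B,C,D,E,F}; column 2 is empty so far → A.
Cell (r4,c2): row 4 has {A,B,C,D,F}; column 2 has {A} → E.
Cell (r6,c2): row 6 has {A,B,D,E,F}; column 2 has {A,E} → C.
Cell (r1,c2): row 1 has {A,B,C,E,F}; column 2 has {A,C,E} → D.
Cell (r2,c4): row 2 has {A,C,D,E}; column 4 has {A,C,E,F} → B.
Cell (r5,c2): row 5 has {A,C,E,F}; column 2 has {A,C,D,E} → B.
Cell (r5,c4): row 5 has {A,B,C,E,F}; column 4 has {A,B,C,E,F} → D.
Cell (r2,c2): row 2 has {A,B,C,D,E}; column 2 has {A,B,C,D,E} → F.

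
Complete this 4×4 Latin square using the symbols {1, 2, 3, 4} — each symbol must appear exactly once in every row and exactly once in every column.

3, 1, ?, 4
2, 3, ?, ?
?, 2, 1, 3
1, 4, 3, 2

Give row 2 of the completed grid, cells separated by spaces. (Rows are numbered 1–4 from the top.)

At row 1, column 3: row 1 has {1,3,4}; column 3 has {1,3}; that leaves 2.
At row 2, column 3: row 2 has {2,3}; column 3 has {1,2,3}; that leaves 4.
At row 2, column 4: row 2 has {2,3,4}; column 4 has {2,3,4}; that leaves 1.

2 3 4 1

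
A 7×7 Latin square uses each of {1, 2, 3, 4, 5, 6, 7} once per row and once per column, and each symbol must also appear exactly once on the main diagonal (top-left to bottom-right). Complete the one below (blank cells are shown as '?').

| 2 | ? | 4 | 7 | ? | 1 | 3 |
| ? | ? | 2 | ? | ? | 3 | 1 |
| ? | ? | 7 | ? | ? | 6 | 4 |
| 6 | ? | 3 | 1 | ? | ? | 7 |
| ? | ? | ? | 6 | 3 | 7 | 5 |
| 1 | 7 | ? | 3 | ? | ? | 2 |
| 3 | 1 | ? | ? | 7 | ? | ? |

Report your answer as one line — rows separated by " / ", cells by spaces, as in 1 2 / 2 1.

2 6 4 7 5 1 3 / 7 4 2 5 6 3 1 / 5 3 7 2 1 6 4 / 6 5 3 1 2 4 7 / 4 2 1 6 3 7 5 / 1 7 6 3 4 5 2 / 3 1 5 4 7 2 6

row 3 has {4,6,7}; column 1 has {1,2,3,6} — only 5 is left for (r3,c1).
row 3 has {4,5,6,7}; column 4 has {1,3,6,7} — only 2 is left for (r3,c4).
row 3 has {2,4,5,6,7}; column 5 has {3,7} — only 1 is left for (r3,c5).
row 5 has {3,5,6,7}; column 1 has {1,2,3,5,6} — only 4 is left for (r5,c1).
row 5 has {3,4,5,6,7}; column 2 has {1,7} — only 2 is left for (r5,c2).
row 5 has {2,3,4,5,6,7}; column 3 has {2,3,4,7} — only 1 is left for (r5,c3).
row 7 has {1,3,7}; column 7 has {1,2,3,4,5,7}; the diagonal has {1,2,3,7} — only 6 is left for (r7,c7).
row 2 has {1,2,3}; column 1 has {1,2,3,4,5,6} — only 7 is left for (r2,c1).
row 3 has {1,2,4,5,6,7}; column 2 has {1,2,7} — only 3 is left for (r3,c2).
row 7 has {1,3,6,7}; column 3 has {1,2,3,4,7} — only 5 is left for (r7,c3).
row 7 has {1,3,5,6,7}; column 4 has {1,2,3,6,7} — only 4 is left for (r7,c4).
row 7 has {1,3,4,5,6,7}; column 6 has {1,3,6,7} — only 2 is left for (r7,c6).
row 2 has {1,2,3,7}; column 4 has {1,2,3,4,6,7} — only 5 is left for (r2,c4).
row 6 has {1,2,3,7}; column 3 has {1,2,3,4,5,7} — only 6 is left for (r6,c3).
row 2 has {1,2,3,5,7}; column 2 has {1,2,3,7}; the diagonal has {1,2,3,6,7} — only 4 is left for (r2,c2).
row 2 has {1,2,3,4,5,7}; column 5 has {1,3,7} — only 6 is left for (r2,c5).
row 4 has {1,3,6,7}; column 2 has {1,2,3,4,7} — only 5 is left for (r4,c2).
row 4 has {1,3,5,6,7}; column 6 has {1,2,3,6,7} — only 4 is left for (r4,c6).
row 6 has {1,2,3,6,7}; column 6 has {1,2,3,4,6,7}; the diagonal has {1,2,3,4,6,7} — only 5 is left for (r6,c6).
row 1 has {1,2,3,4,7}; column 2 has {1,2,3,4,5,7} — only 6 is left for (r1,c2).
row 1 has {1,2,3,4,6,7}; column 5 has {1,3,6,7} — only 5 is left for (r1,c5).
row 4 has {1,3,4,5,6,7}; column 5 has {1,3,5,6,7} — only 2 is left for (r4,c5).
row 6 has {1,2,3,5,6,7}; column 5 has {1,2,3,5,6,7} — only 4 is left for (r6,c5).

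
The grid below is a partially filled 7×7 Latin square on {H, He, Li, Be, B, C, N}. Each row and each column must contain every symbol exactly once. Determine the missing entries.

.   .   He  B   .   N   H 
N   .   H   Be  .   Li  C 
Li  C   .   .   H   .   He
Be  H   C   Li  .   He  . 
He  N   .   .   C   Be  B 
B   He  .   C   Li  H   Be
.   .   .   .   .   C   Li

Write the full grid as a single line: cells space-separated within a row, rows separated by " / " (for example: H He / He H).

C Li He B Be N H / N B H Be He Li C / Li C Be N H B He / Be H C Li B He N / He N Li H C Be B / B He N C Li H Be / H Be B He N C Li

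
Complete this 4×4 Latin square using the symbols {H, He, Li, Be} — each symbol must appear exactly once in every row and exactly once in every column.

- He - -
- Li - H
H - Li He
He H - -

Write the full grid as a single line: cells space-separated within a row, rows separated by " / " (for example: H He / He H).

(r2,c1): row 2 has {H,Li}; column 1 has {H,He}, so it must be Be.
(r2,c3): row 2 has {H,Li,Be}; column 3 has {Li}, so it must be He.
(r3,c2): row 3 has {H,He,Li}; column 2 has {H,He,Li}, so it must be Be.
(r4,c3): row 4 has {H,He}; column 3 has {He,Li}, so it must be Be.
(r4,c4): row 4 has {H,He,Be}; column 4 has {H,He}, so it must be Li.
(r1,c1): row 1 has {He}; column 1 has {H,He,Be}, so it must be Li.
(r1,c3): row 1 has {He,Li}; column 3 has {He,Li,Be}, so it must be H.
(r1,c4): row 1 has {H,He,Li}; column 4 has {H,He,Li}, so it must be Be.

Li He H Be / Be Li He H / H Be Li He / He H Be Li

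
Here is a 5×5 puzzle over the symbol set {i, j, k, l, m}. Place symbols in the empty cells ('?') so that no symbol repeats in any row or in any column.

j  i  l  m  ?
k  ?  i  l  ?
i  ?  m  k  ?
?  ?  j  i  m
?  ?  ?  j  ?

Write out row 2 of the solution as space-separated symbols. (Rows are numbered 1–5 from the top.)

k m i l j

At row 1, column 5: row 1 has {i,j,l,m}; column 5 has {m}; that leaves k.
At row 2, column 5: row 2 has {i,k,l}; column 5 has {k,m}; that leaves j.
At row 3, column 5: row 3 has {i,k,m}; column 5 has {j,k,m}; that leaves l.
At row 4, column 1: row 4 has {i,j,m}; column 1 has {i,j,k}; that leaves l.
At row 4, column 2: row 4 has {i,j,l,m}; column 2 has {i}; that leaves k.
At row 5, column 1: row 5 has {j}; column 1 has {i,j,k,l}; that leaves m.
At row 5, column 2: row 5 has {j,m}; column 2 has {i,k}; that leaves l.
At row 5, column 3: row 5 has {j,l,m}; column 3 has {i,j,l,m}; that leaves k.
At row 5, column 5: row 5 has {j,k,l,m}; column 5 has {j,k,l,m}; that leaves i.
At row 2, column 2: row 2 has {i,j,k,l}; column 2 has {i,k,l}; that leaves m.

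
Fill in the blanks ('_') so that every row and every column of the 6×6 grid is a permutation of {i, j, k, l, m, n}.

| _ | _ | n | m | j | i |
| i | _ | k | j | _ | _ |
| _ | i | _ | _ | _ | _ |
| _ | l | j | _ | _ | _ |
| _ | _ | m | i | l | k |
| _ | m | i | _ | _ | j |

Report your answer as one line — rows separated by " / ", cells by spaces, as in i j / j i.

(r1,c2): row 1 has {i,j,m,n}; column 2 has {i,l,m}, so it must be k.
(r2,c2): row 2 has {i,j,k}; column 2 has {i,k,l,m}, so it must be n.
(r2,c5): row 2 has {i,j,k,n}; column 5 has {j,l}, so it must be m.
(r2,c6): row 2 has {i,j,k,m,n}; column 6 has {i,j,k}, so it must be l.
(r3,c3): row 3 has {i}; column 3 has {i,j,k,m,n}, so it must be l.
(r5,c2): row 5 has {i,k,l,m}; column 2 has {i,k,l,m,n}, so it must be j.
(r1,c1): row 1 has {i,j,k,m,n}; column 1 has {i}, so it must be l.
(r5,c1): row 5 has {i,j,k,l,m}; column 1 has {i,l}, so it must be n.
(r6,c1): row 6 has {i,j,m}; column 1 has {i,l,n}, so it must be k.
(r6,c5): row 6 has {i,j,k,m}; column 5 has {j,l,m}, so it must be n.
(r3,c5): row 3 has {i,l}; column 5 has {j,l,m,n}, so it must be k.
(r4,c1): row 4 has {j,l}; column 1 has {i,k,l,n}, so it must be m.
(r4,c5): row 4 has {j,l,m}; column 5 has {j,k,l,m,n}, so it must be i.
(r4,c6): row 4 has {i,j,l,m}; column 6 has {i,j,k,l}, so it must be n.
(r6,c4): row 6 has {i,j,k,m,n}; column 4 has {i,j,m}, so it must be l.
(r3,c1): row 3 has {i,k,l}; column 1 has {i,k,l,m,n}, so it must be j.
(r3,c4): row 3 has {i,j,k,l}; column 4 has {i,j,l,m}, so it must be n.
(r3,c6): row 3 has {i,j,k,l,n}; column 6 has {i,j,k,l,n}, so it must be m.
(r4,c4): row 4 has {i,j,l,m,n}; column 4 has {i,j,l,m,n}, so it must be k.

l k n m j i / i n k j m l / j i l n k m / m l j k i n / n j m i l k / k m i l n j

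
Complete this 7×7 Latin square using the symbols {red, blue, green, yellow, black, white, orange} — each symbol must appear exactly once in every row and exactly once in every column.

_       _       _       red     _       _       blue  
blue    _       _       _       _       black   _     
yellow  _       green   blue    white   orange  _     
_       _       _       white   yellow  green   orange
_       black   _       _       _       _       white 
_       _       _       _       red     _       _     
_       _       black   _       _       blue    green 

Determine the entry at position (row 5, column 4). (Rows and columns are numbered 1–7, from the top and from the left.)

row 3 has {blue,green,yellow,white,orange}; column 2 has {black} — only red is left for (r3,c2).
row 3 has {red,blue,green,yellow,white,orange}; column 7 has {blue,green,white,orange} — only black is left for (r3,c7).
row 4 has {green,yellow,white,orange}; column 2 has {red,black} — only blue is left for (r4,c2).
row 4 has {blue,green,yellow,white,orange}; column 3 has {green,black} — only red is left for (r4,c3).
row 6 has {red}; column 7 has {blue,green,black,white,orange} — only yellow is left for (r6,c7).
row 7 has {blue,green,black}; column 5 has {red,yellow,white} — only orange is left for (r7,c5).
row 2 has {blue,black}; column 5 has {red,yellow,white,orange} — only green is left for (r2,c5).
row 2 has {blue,green,black}; column 7 has {blue,green,yellow,black,white,orange} — only red is left for (r2,c7).
row 4 has {red,blue,green,yellow,white,orange}; column 1 has {blue,yellow} — only black is left for (r4,c1).
row 5 has {black,white}; column 5 has {red,green,yellow,white,orange} — only blue is left for (r5,c5).
row 6 has {red,yellow}; column 6 has {blue,green,black,orange} — only white is left for (r6,c6).
row 7 has {blue,green,black,orange}; column 4 has {red,blue,white} — only yellow is left for (r7,c4).
row 1 has {red,blue}; column 5 has {red,blue,green,yellow,white,orange} — only black is left for (r1,c5).
row 1 has {red,blue,black}; column 6 has {blue,green,black,white,orange} — only yellow is left for (r1,c6).
row 2 has {red,blue,green,black}; column 4 has {red,blue,yellow,white} — only orange is left for (r2,c4).
row 5 has {blue,black,white}; column 4 has {red,blue,yellow,white,orange} — only green is left for (r5,c4).

green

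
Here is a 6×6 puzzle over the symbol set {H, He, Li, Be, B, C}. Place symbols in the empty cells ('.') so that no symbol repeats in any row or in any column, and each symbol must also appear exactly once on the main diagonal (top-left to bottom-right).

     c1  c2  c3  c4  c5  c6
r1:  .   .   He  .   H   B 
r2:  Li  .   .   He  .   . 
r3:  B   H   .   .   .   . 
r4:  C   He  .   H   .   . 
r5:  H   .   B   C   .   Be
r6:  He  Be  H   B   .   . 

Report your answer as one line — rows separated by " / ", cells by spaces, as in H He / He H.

(r1,c1) = Be
(r1,c4) = Li
(r3,c4) = Be
(r4,c6) = Li
(r5,c2) = Li
(r5,c5) = He
(r6,c6) = C
(r1,c2) = C
(r2,c2) = B
(r2,c6) = H
(r3,c3) = Li
(r3,c5) = C
(r3,c6) = He
(r4,c3) = Be
(r4,c5) = B
(r6,c5) = Li
(r2,c3) = C
(r2,c5) = Be

Be C He Li H B / Li B C He Be H / B H Li Be C He / C He Be H B Li / H Li B C He Be / He Be H B Li C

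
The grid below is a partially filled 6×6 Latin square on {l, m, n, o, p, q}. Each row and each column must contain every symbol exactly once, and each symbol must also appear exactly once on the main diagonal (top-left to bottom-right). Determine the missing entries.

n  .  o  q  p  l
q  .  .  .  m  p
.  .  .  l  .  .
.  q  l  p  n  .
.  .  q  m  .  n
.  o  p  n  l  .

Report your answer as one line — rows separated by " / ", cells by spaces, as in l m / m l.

row 1 has {l,n,o,p,q}; column 2 has {o,q} — only m is left for (r1,c2).
row 2 has {m,p,q}; column 2 has {m,o,q}; the diagonal has {n,p} — only l is left for (r2,c2).
row 2 has {l,m,p,q}; column 3 has {l,o,p,q} — only n is left for (r2,c3).
row 2 has {l,m,n,p,q}; column 4 has {l,m,n,p,q} — only o is left for (r2,c4).
row 3 has {l}; column 3 has {l,n,o,p,q}; the diagonal has {l,n,p} — only m is left for (r3,c3).
row 5 has {m,n,q}; column 2 has {l,m,o,q} — only p is left for (r5,c2).
row 5 has {m,n,p,q}; column 5 has {l,m,n,p}; the diagonal has {l,m,n,p} — only o is left for (r5,c5).
row 6 has {l,n,o,p}; column 1 has {n,q} — only m is left for (r6,c1).
row 6 has {l,m,n,o,p}; column 6 has {l,n,p}; the diagonal has {l,m,n,o,p} — only q is left for (r6,c6).
row 3 has {l,m}; column 2 has {l,m,o,p,q} — only n is left for (r3,c2).
row 3 has {l,m,n}; column 5 has {l,m,n,o,p} — only q is left for (r3,c5).
row 3 has {l,m,n,q}; column 6 has {l,n,p,q} — only o is left for (r3,c6).
row 4 has {l,n,p,q}; column 1 has {m,n,q} — only o is left for (r4,c1).
row 4 has {l,n,o,p,q}; column 6 has {l,n,o,p,q} — only m is left for (r4,c6).
row 5 has {m,n,o,p,q}; column 1 has {m,n,o,q} — only l is left for (r5,c1).
row 3 has {l,m,n,o,q}; column 1 has {l,m,n,o,q} — only p is left for (r3,c1).

n m o q p l / q l n o m p / p n m l q o / o q l p n m / l p q m o n / m o p n l q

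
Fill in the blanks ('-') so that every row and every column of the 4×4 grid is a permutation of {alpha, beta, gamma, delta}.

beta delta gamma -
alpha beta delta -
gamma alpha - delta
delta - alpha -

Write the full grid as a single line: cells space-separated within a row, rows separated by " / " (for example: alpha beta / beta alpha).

Cell (r1,c4): row 1 has {beta,gamma,delta}; column 4 has {delta} → alpha.
Cell (r2,c4): row 2 has {alpha,beta,delta}; column 4 has {alpha,delta} → gamma.
Cell (r3,c3): row 3 has {alpha,gamma,delta}; column 3 has {alpha,gamma,delta} → beta.
Cell (r4,c2): row 4 has {alpha,delta}; column 2 has {alpha,beta,delta} → gamma.
Cell (r4,c4): row 4 has {alpha,gamma,delta}; column 4 has {alpha,gamma,delta} → beta.

beta delta gamma alpha / alpha beta delta gamma / gamma alpha beta delta / delta gamma alpha beta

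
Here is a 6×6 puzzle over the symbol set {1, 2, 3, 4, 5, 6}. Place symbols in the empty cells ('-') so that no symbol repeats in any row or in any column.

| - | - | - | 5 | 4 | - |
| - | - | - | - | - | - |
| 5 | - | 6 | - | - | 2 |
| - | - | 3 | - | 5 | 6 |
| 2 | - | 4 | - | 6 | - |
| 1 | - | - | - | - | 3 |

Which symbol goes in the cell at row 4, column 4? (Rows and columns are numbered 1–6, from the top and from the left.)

1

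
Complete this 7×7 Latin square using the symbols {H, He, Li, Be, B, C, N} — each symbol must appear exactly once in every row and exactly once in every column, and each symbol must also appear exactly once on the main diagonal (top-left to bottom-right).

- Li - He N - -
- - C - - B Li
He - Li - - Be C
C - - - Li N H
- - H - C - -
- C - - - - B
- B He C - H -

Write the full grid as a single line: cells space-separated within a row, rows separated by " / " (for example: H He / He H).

H Li B He N C Be / N Be C H He B Li / He H Li N B Be C / C He Be B Li N H / B N H Be C Li He / Be C N Li H He B / Li B He C Be H N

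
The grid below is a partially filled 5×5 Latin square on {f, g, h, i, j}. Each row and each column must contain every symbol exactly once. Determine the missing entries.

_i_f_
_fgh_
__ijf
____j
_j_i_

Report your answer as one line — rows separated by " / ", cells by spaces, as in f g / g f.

Cell (r2,c5): row 2 has {f,g,h}; column 5 has {f,j} → i.
Cell (r4,c4): row 4 has {j}; column 4 has {f,h,i,j} → g.
Cell (r2,c1): row 2 has {f,g,h,i}; column 1 is empty so far → j.
Cell (r4,c2): row 4 has {g,j}; column 2 has {f,i,j} → h.
Cell (r4,c3): row 4 has {g,h,j}; column 3 has {g,i} → f.
Cell (r5,c3): row 5 has {i,j}; column 3 has {f,g,i} → h.
Cell (r5,c5): row 5 has {h,i,j}; column 5 has {f,i,j} → g.
Cell (r1,c3): row 1 has {f,i}; column 3 has {f,g,h,i} → j.
Cell (r1,c5): row 1 has {f,i,j}; column 5 has {f,g,i,j} → h.
Cell (r3,c2): row 3 has {f,i,j}; column 2 has {f,h,i,j} → g.
Cell (r4,c1): row 4 has {f,g,h,j}; column 1 has {j} → i.
Cell (r5,c1): row 5 has {g,h,i,j}; column 1 has {i,j} → f.
Cell (r1,c1): row 1 has {f,h,i,j}; column 1 has {f,i,j} → g.
Cell (r3,c1): row 3 has {f,g,i,j}; column 1 has {f,g,i,j} → h.

g i j f h / j f g h i / h g i j f / i h f g j / f j h i g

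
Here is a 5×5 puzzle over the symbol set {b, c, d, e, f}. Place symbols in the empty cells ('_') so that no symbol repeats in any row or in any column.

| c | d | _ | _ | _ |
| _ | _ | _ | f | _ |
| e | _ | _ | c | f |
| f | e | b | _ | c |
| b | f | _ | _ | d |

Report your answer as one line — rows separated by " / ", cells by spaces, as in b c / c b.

(r2,c1): row 2 has {f}; column 1 has {b,c,e,f}, so it must be d.
(r3,c2): row 3 has {c,e,f}; column 2 has {d,e,f}, so it must be b.
(r3,c3): row 3 has {b,c,e,f}; column 3 has {b}, so it must be d.
(r4,c4): row 4 has {b,c,e,f}; column 4 has {c,f}, so it must be d.
(r5,c4): row 5 has {b,d,f}; column 4 has {c,d,f}, so it must be e.
(r1,c4): row 1 has {c,d}; column 4 has {c,d,e,f}, so it must be b.
(r1,c5): row 1 has {b,c,d}; column 5 has {c,d,f}, so it must be e.
(r2,c2): row 2 has {d,f}; column 2 has {b,d,e,f}, so it must be c.
(r2,c3): row 2 has {c,d,f}; column 3 has {b,d}, so it must be e.
(r2,c5): row 2 has {c,d,e,f}; column 5 has {c,d,e,f}, so it must be b.
(r5,c3): row 5 has {b,d,e,f}; column 3 has {b,d,e}, so it must be c.
(r1,c3): row 1 has {b,c,d,e}; column 3 has {b,c,d,e}, so it must be f.

c d f b e / d c e f b / e b d c f / f e b d c / b f c e d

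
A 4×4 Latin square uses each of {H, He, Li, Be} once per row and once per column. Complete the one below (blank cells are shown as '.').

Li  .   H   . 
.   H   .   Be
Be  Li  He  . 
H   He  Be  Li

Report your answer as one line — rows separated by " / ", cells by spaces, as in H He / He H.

row 1 has {H,Li}; column 2 has {H,He,Li} — only Be is left for (r1,c2).
row 1 has {H,Li,Be}; column 4 has {Li,Be} — only He is left for (r1,c4).
row 2 has {H,Be}; column 1 has {H,Li,Be} — only He is left for (r2,c1).
row 2 has {H,He,Be}; column 3 has {H,He,Be} — only Li is left for (r2,c3).
row 3 has {He,Li,Be}; column 4 has {He,Li,Be} — only H is left for (r3,c4).

Li Be H He / He H Li Be / Be Li He H / H He Be Li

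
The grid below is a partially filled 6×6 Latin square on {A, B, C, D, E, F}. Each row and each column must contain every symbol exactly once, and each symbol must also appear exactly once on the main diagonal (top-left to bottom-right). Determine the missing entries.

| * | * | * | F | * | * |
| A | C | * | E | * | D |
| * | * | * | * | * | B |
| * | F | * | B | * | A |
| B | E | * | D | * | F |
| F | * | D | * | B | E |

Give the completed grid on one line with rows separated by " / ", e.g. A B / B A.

D B A F E C / A C B E F D / E D F A C B / C F E B D A / B E C D A F / F A D C B E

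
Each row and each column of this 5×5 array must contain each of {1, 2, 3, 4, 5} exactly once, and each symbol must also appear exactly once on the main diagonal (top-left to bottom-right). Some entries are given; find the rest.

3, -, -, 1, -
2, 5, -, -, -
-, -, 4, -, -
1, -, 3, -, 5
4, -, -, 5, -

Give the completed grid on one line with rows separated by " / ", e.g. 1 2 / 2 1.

3 2 5 1 4 / 2 5 1 4 3 / 5 1 4 3 2 / 1 4 3 2 5 / 4 3 2 5 1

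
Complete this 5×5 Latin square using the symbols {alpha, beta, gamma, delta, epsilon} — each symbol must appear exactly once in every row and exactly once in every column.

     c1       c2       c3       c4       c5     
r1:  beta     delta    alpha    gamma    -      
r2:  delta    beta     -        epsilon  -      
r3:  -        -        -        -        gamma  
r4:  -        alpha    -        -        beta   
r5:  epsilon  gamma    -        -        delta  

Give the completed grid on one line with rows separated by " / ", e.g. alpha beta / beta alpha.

beta delta alpha gamma epsilon / delta beta gamma epsilon alpha / alpha epsilon delta beta gamma / gamma alpha epsilon delta beta / epsilon gamma beta alpha delta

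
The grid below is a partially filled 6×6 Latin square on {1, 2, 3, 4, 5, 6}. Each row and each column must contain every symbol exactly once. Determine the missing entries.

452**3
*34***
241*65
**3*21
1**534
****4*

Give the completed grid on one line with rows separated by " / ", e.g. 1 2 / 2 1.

(r1,c5): row 1 has {2,3,4,5}; column 5 has {2,3,4,6}, so it must be 1.
(r2,c5): row 2 has {3,4}; column 5 has {1,2,3,4,6}, so it must be 5.
(r3,c4): row 3 has {1,2,4,5,6}; column 4 has {5}, so it must be 3.
(r4,c2): row 4 has {1,2,3}; column 2 has {3,4,5}, so it must be 6.
(r4,c4): row 4 has {1,2,3,6}; column 4 has {3,5}, so it must be 4.
(r5,c2): row 5 has {1,3,4,5}; column 2 has {3,4,5,6}, so it must be 2.
(r5,c3): row 5 has {1,2,3,4,5}; column 3 has {1,2,3,4}, so it must be 6.
(r6,c2): row 6 has {4}; column 2 has {2,3,4,5,6}, so it must be 1.
(r6,c3): row 6 has {1,4}; column 3 has {1,2,3,4,6}, so it must be 5.
(r1,c4): row 1 has {1,2,3,4,5}; column 4 has {3,4,5}, so it must be 6.
(r2,c1): row 2 has {3,4,5}; column 1 has {1,2,4}, so it must be 6.
(r2,c6): row 2 has {3,4,5,6}; column 6 has {1,3,4,5}, so it must be 2.
(r4,c1): row 4 has {1,2,3,4,6}; column 1 has {1,2,4,6}, so it must be 5.
(r6,c1): row 6 has {1,4,5}; column 1 has {1,2,4,5,6}, so it must be 3.
(r6,c4): row 6 has {1,3,4,5}; column 4 has {3,4,5,6}, so it must be 2.
(r6,c6): row 6 has {1,2,3,4,5}; column 6 has {1,2,3,4,5}, so it must be 6.
(r2,c4): row 2 has {2,3,4,5,6}; column 4 has {2,3,4,5,6}, so it must be 1.

4 5 2 6 1 3 / 6 3 4 1 5 2 / 2 4 1 3 6 5 / 5 6 3 4 2 1 / 1 2 6 5 3 4 / 3 1 5 2 4 6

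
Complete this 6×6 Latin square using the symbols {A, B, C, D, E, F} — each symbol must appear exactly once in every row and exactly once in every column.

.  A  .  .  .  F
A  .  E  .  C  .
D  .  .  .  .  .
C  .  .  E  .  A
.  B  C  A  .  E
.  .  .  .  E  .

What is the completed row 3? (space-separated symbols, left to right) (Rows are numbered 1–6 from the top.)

(r5,c1): row 5 has {A,B,C,E}; column 1 has {A,C,D}, so it must be F.
(r5,c5): row 5 has {A,B,C,E,F}; column 5 has {C,E}, so it must be D.
(r6,c1): row 6 has {E}; column 1 has {A,C,D,F}, so it must be B.
(r1,c1): row 1 has {A,F}; column 1 has {A,B,C,D,F}, so it must be E.
(r1,c5): row 1 has {A,E,F}; column 5 has {C,D,E}, so it must be B.
(r4,c5): row 4 has {A,C,E}; column 5 has {B,C,D,E}, so it must be F.
(r1,c3): row 1 has {A,B,E,F}; column 3 has {C,E}, so it must be D.
(r1,c4): row 1 has {A,B,D,E,F}; column 4 has {A,E}, so it must be C.
(r3,c5): row 3 has {D}; column 5 has {B,C,D,E,F}, so it must be A.
(r4,c2): row 4 has {A,C,E,F}; column 2 has {A,B}, so it must be D.
(r4,c3): row 4 has {A,C,D,E,F}; column 3 has {C,D,E}, so it must be B.
(r2,c2): row 2 has {A,C,E}; column 2 has {A,B,D}, so it must be F.
(r3,c3): row 3 has {A,D}; column 3 has {B,C,D,E}, so it must be F.
(r3,c4): row 3 has {A,D,F}; column 4 has {A,C,E}, so it must be B.
(r3,c6): row 3 has {A,B,D,F}; column 6 has {A,E,F}, so it must be C.
(r6,c2): row 6 has {B,E}; column 2 has {A,B,D,F}, so it must be C.
(r6,c3): row 6 has {B,C,E}; column 3 has {B,C,D,E,F}, so it must be A.
(r6,c6): row 6 has {A,B,C,E}; column 6 has {A,C,E,F}, so it must be D.
(r2,c4): row 2 has {A,C,E,F}; column 4 has {A,B,C,E}, so it must be D.
(r2,c6): row 2 has {A,C,D,E,F}; column 6 has {A,C,D,E,F}, so it must be B.
(r3,c2): row 3 has {A,B,C,D,F}; column 2 has {A,B,C,D,F}, so it must be E.

D E F B A C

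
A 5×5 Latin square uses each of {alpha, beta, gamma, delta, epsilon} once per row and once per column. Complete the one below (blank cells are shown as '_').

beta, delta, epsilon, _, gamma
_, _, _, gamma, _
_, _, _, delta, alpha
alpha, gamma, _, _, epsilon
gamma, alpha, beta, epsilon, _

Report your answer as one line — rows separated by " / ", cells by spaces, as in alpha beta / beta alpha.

(r1,c4): row 1 has {beta,gamma,delta,epsilon}; column 4 has {gamma,delta,epsilon}, so it must be alpha.
(r3,c1): row 3 has {alpha,delta}; column 1 has {alpha,beta,gamma}, so it must be epsilon.
(r3,c2): row 3 has {alpha,delta,epsilon}; column 2 has {alpha,gamma,delta}, so it must be beta.
(r3,c3): row 3 has {alpha,beta,delta,epsilon}; column 3 has {beta,epsilon}, so it must be gamma.
(r4,c3): row 4 has {alpha,gamma,epsilon}; column 3 has {beta,gamma,epsilon}, so it must be delta.
(r4,c4): row 4 has {alpha,gamma,delta,epsilon}; column 4 has {alpha,gamma,delta,epsilon}, so it must be beta.
(r5,c5): row 5 has {alpha,beta,gamma,epsilon}; column 5 has {alpha,gamma,epsilon}, so it must be delta.
(r2,c1): row 2 has {gamma}; column 1 has {alpha,beta,gamma,epsilon}, so it must be delta.
(r2,c2): row 2 has {gamma,delta}; column 2 has {alpha,beta,gamma,delta}, so it must be epsilon.
(r2,c3): row 2 has {gamma,delta,epsilon}; column 3 has {beta,gamma,delta,epsilon}, so it must be alpha.
(r2,c5): row 2 has {alpha,gamma,delta,epsilon}; column 5 has {alpha,gamma,delta,epsilon}, so it must be beta.

beta delta epsilon alpha gamma / delta epsilon alpha gamma beta / epsilon beta gamma delta alpha / alpha gamma delta beta epsilon / gamma alpha beta epsilon delta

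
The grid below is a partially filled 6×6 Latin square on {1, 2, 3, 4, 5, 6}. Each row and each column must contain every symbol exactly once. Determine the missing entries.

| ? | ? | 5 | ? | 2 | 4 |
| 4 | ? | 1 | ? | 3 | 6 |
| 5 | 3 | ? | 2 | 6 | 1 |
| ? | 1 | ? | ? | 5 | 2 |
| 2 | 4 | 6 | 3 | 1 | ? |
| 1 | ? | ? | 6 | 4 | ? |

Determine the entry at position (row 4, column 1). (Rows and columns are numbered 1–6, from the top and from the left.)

(r1,c2): row 1 has {2,4,5}; column 2 has {1,3,4}, so it must be 6.
(r1,c4): row 1 has {2,4,5,6}; column 4 has {2,3,6}, so it must be 1.
(r2,c4): row 2 has {1,3,4,6}; column 4 has {1,2,3,6}, so it must be 5.
(r3,c3): row 3 has {1,2,3,5,6}; column 3 has {1,5,6}, so it must be 4.
(r4,c3): row 4 has {1,2,5}; column 3 has {1,4,5,6}, so it must be 3.
(r4,c4): row 4 has {1,2,3,5}; column 4 has {1,2,3,5,6}, so it must be 4.
(r5,c6): row 5 has {1,2,3,4,6}; column 6 has {1,2,4,6}, so it must be 5.
(r6,c3): row 6 has {1,4,6}; column 3 has {1,3,4,5,6}, so it must be 2.
(r6,c6): row 6 has {1,2,4,6}; column 6 has {1,2,4,5,6}, so it must be 3.
(r1,c1): row 1 has {1,2,4,5,6}; column 1 has {1,2,4,5}, so it must be 3.
(r2,c2): row 2 has {1,3,4,5,6}; column 2 has {1,3,4,6}, so it must be 2.
(r4,c1): row 4 has {1,2,3,4,5}; column 1 has {1,2,3,4,5}, so it must be 6.

6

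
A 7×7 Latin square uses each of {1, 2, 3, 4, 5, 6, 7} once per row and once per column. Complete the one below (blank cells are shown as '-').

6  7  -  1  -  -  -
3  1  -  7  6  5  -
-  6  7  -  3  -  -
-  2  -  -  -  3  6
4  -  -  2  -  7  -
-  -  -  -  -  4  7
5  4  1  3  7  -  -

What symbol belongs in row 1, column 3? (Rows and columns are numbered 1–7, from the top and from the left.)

At row 1, column 6: row 1 has {1,6,7}; column 6 has {3,4,5,7}; that leaves 2.
At row 3, column 6: row 3 has {3,6,7}; column 6 has {2,3,4,5,7}; that leaves 1.
At row 7, column 6: row 7 has {1,3,4,5,7}; column 6 has {1,2,3,4,5,7}; that leaves 6.
At row 7, column 7: row 7 has {1,3,4,5,6,7}; column 7 has {6,7}; that leaves 2.
At row 2, column 7: row 2 has {1,3,5,6,7}; column 7 has {2,6,7}; that leaves 4.
At row 3, column 1: row 3 has {1,3,6,7}; column 1 has {3,4,5,6}; that leaves 2.
At row 3, column 7: row 3 has {1,2,3,6,7}; column 7 has {2,4,6,7}; that leaves 5.
At row 6, column 1: row 6 has {4,7}; column 1 has {2,3,4,5,6}; that leaves 1.
At row 1, column 7: row 1 has {1,2,6,7}; column 7 has {2,4,5,6,7}; that leaves 3.
At row 2, column 3: row 2 has {1,3,4,5,6,7}; column 3 has {1,7}; that leaves 2.
At row 3, column 4: row 3 has {1,2,3,5,6,7}; column 4 has {1,2,3,7}; that leaves 4.
At row 4, column 1: row 4 has {2,3,6}; column 1 has {1,2,3,4,5,6}; that leaves 7.
At row 4, column 4: row 4 has {2,3,6,7}; column 4 has {1,2,3,4,7}; that leaves 5.
At row 5, column 7: row 5 has {2,4,7}; column 7 has {2,3,4,5,6,7}; that leaves 1.
At row 6, column 4: row 6 has {1,4,7}; column 4 has {1,2,3,4,5,7}; that leaves 6.
At row 4, column 3: row 4 has {2,3,5,6,7}; column 3 has {1,2,7}; that leaves 4.
At row 4, column 5: row 4 has {2,3,4,5,6,7}; column 5 has {3,6,7}; that leaves 1.
At row 5, column 5: row 5 has {1,2,4,7}; column 5 has {1,3,6,7}; that leaves 5.
At row 6, column 5: row 6 has {1,4,6,7}; column 5 has {1,3,5,6,7}; that leaves 2.
At row 1, column 3: row 1 has {1,2,3,6,7}; column 3 has {1,2,4,7}; that leaves 5.

5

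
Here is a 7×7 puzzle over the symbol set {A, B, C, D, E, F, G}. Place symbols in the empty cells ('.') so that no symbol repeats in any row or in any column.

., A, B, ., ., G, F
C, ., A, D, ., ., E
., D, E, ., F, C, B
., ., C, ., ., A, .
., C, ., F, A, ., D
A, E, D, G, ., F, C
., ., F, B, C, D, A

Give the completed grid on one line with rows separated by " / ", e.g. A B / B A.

D A B C E G F / C F A D G B E / G D E A F C B / F B C E D A G / B C G F A E D / A E D G B F C / E G F B C D A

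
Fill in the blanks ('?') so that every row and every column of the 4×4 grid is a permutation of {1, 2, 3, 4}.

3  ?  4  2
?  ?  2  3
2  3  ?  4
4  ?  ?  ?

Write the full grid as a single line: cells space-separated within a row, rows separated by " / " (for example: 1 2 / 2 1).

3 1 4 2 / 1 4 2 3 / 2 3 1 4 / 4 2 3 1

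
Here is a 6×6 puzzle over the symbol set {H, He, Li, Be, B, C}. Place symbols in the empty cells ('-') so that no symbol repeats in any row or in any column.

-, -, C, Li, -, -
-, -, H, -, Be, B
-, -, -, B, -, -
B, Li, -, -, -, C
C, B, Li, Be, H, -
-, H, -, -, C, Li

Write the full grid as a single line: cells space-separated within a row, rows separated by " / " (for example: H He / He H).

He Be C Li B H / Li He H C Be B / H C He B Li Be / B Li Be H He C / C B Li Be H He / Be H B He C Li

row 4 has {Li,B,C}; column 5 has {H,Be,C} — only He is left for (r4,c5).
row 5 has {H,Li,Be,B,C}; column 6 has {Li,B,C} — only He is left for (r5,c6).
row 6 has {H,Li,C}; column 4 has {Li,Be,B} — only He is left for (r6,c4).
row 1 has {Li,C}; column 5 has {H,He,Be,C} — only B is left for (r1,c5).
row 2 has {H,Be,B}; column 4 has {He,Li,Be,B} — only C is left for (r2,c4).
row 3 has {B}; column 5 has {H,He,Be,B,C} — only Li is left for (r3,c5).
row 4 has {He,Li,B,C}; column 3 has {H,Li,C} — only Be is left for (r4,c3).
row 4 has {He,Li,Be,B,C}; column 4 has {He,Li,Be,B,C} — only H is left for (r4,c4).
row 6 has {H,He,Li,C}; column 1 has {B,C} — only Be is left for (r6,c1).
row 6 has {H,He,Li,Be,C}; column 3 has {H,Li,Be,C} — only B is left for (r6,c3).
row 2 has {H,Be,B,C}; column 2 has {H,Li,B} — only He is left for (r2,c2).
row 3 has {Li,B}; column 3 has {H,Li,Be,B,C} — only He is left for (r3,c3).
row 1 has {Li,B,C}; column 2 has {H,He,Li,B} — only Be is left for (r1,c2).
row 1 has {Li,Be,B,C}; column 6 has {He,Li,B,C} — only H is left for (r1,c6).
row 2 has {H,He,Be,B,C}; column 1 has {Be,B,C} — only Li is left for (r2,c1).
row 3 has {He,Li,B}; column 1 has {Li,Be,B,C} — only H is left for (r3,c1).
row 3 has {H,He,Li,B}; column 2 has {H,He,Li,Be,B} — only C is left for (r3,c2).
row 3 has {H,He,Li,B,C}; column 6 has {H,He,Li,B,C} — only Be is left for (r3,c6).
row 1 has {H,Li,Be,B,C}; column 1 has {H,Li,Be,B,C} — only He is left for (r1,c1).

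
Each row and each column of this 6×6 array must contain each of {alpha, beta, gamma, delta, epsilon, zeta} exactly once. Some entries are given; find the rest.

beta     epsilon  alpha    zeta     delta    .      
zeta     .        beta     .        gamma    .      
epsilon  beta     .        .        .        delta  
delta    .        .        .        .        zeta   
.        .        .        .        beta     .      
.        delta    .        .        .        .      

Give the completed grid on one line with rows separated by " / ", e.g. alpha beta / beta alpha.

beta epsilon alpha zeta delta gamma / zeta alpha beta delta gamma epsilon / epsilon beta gamma alpha zeta delta / delta gamma epsilon beta alpha zeta / gamma zeta delta epsilon beta alpha / alpha delta zeta gamma epsilon beta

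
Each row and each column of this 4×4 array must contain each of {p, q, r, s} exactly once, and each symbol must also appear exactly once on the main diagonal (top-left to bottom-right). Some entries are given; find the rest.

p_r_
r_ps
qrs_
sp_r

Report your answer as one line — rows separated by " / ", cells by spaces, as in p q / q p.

p s r q / r q p s / q r s p / s p q r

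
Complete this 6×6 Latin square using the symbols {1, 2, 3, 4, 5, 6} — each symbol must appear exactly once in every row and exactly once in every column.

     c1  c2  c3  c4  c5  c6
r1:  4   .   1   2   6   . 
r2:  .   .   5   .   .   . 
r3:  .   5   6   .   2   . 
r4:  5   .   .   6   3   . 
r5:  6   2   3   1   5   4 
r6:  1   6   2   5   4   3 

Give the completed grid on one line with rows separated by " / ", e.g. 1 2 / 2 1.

4 3 1 2 6 5 / 2 4 5 3 1 6 / 3 5 6 4 2 1 / 5 1 4 6 3 2 / 6 2 3 1 5 4 / 1 6 2 5 4 3

(r1,c2) = 3
(r1,c6) = 5
(r2,c5) = 1
(r3,c1) = 3
(r3,c4) = 4
(r3,c6) = 1
(r4,c3) = 4
(r4,c6) = 2
(r2,c1) = 2
(r2,c2) = 4
(r2,c4) = 3
(r2,c6) = 6
(r4,c2) = 1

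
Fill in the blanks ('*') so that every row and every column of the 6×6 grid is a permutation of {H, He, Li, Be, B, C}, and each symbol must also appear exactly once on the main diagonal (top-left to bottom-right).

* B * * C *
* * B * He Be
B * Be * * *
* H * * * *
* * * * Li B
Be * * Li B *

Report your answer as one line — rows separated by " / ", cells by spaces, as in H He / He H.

He B H Be C Li / Li C B H He Be / B Li Be He H C / C H Li B Be He / H Be He C Li B / Be He C Li B H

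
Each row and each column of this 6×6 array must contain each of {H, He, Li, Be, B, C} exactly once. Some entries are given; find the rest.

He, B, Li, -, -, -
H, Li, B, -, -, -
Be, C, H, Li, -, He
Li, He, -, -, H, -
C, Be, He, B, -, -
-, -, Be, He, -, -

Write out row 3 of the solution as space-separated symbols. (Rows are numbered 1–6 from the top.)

Be C H Li B He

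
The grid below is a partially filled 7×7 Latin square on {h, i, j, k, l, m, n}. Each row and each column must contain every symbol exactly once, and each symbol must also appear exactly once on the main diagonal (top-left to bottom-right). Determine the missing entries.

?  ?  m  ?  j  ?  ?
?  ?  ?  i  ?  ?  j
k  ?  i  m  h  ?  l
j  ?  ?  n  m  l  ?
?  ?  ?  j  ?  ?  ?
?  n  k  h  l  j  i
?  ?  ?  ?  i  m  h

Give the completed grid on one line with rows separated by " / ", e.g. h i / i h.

(r1,c1) = l
(r1,c4) = k
(r1,c7) = n
(r3,c2) = j
(r3,c6) = n
(r4,c3) = h
(r4,c7) = k
(r5,c5) = k
(r5,c7) = m
(r6,c1) = m
(r7,c1) = n
(r7,c4) = l
(r2,c1) = h
(r2,c2) = m
(r2,c5) = n
(r2,c6) = k
(r4,c2) = i
(r5,c1) = i
(r5,c6) = h
(r7,c2) = k
(r7,c3) = j
(r1,c2) = h
(r1,c6) = i
(r2,c3) = l
(r5,c2) = l
(r5,c3) = n

l h m k j i n / h m l i n k j / k j i m h n l / j i h n m l k / i l n j k h m / m n k h l j i / n k j l i m h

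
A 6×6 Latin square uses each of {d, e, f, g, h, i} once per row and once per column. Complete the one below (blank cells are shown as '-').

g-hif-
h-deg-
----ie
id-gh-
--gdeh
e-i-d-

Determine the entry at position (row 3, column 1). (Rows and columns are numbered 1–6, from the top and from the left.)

(r1,c2) = e
(r1,c6) = d
(r3,c3) = f
(r3,c4) = h
(r4,c3) = e
(r4,c6) = f
(r5,c1) = f
(r5,c2) = i
(r6,c4) = f
(r6,c6) = g
(r2,c2) = f
(r2,c6) = i
(r3,c1) = d

d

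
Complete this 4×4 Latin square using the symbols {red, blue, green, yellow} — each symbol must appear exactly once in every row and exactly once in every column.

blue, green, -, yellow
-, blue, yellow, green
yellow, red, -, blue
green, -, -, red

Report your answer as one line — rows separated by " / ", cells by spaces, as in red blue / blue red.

blue green red yellow / red blue yellow green / yellow red green blue / green yellow blue red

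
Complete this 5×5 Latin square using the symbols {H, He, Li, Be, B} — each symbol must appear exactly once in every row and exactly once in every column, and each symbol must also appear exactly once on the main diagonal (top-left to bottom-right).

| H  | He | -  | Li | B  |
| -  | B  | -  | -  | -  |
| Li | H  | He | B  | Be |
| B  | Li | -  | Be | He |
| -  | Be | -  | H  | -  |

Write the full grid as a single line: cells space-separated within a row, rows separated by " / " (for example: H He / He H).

(r1,c3) = Be
(r2,c4) = He
(r4,c3) = H
(r5,c1) = He
(r5,c5) = Li
(r2,c1) = Be
(r2,c3) = Li
(r2,c5) = H
(r5,c3) = B

H He Be Li B / Be B Li He H / Li H He B Be / B Li H Be He / He Be B H Li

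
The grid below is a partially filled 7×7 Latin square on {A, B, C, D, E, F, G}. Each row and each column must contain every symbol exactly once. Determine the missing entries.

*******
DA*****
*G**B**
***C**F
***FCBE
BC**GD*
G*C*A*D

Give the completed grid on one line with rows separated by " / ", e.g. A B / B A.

C F B D E A G / D A E G F C B / F G D A B E C / E B A C D G F / A D G F C B E / B C F E G D A / G E C B A F D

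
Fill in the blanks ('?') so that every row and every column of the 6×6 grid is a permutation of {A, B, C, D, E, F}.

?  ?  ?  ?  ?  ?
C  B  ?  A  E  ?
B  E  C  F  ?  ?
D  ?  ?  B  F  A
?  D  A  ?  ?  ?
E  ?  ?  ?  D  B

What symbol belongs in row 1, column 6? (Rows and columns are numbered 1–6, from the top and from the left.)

row 3 has {B,C,E,F}; column 5 has {D,E,F} — only A is left for (r3,c5).
row 3 has {A,B,C,E,F}; column 6 has {A,B} — only D is left for (r3,c6).
row 4 has {A,B,D,F}; column 2 has {B,D,E} — only C is left for (r4,c2).
row 4 has {A,B,C,D,F}; column 3 has {A,C} — only E is left for (r4,c3).
row 5 has {A,D}; column 1 has {B,C,D,E} — only F is left for (r5,c1).
row 6 has {B,D,E}; column 3 has {A,C,E} — only F is left for (r6,c3).
row 6 has {B,D,E,F}; column 4 has {A,B,F} — only C is left for (r6,c4).
row 1 is empty so far; column 1 has {B,C,D,E,F} — only A is left for (r1,c1).
row 1 has {A}; column 2 has {B,C,D,E} — only F is left for (r1,c2).
row 2 has {A,B,C,E}; column 3 has {A,C,E,F} — only D is left for (r2,c3).
row 2 has {A,B,C,D,E}; column 6 has {A,B,D} — only F is left for (r2,c6).
row 5 has {A,D,F}; column 4 has {A,B,C,F} — only E is left for (r5,c4).
row 5 has {A,D,E,F}; column 6 has {A,B,D,F} — only C is left for (r5,c6).
row 6 has {B,C,D,E,F}; column 2 has {B,C,D,E,F} — only A is left for (r6,c2).
row 1 has {A,F}; column 3 has {A,C,D,E,F} — only B is left for (r1,c3).
row 1 has {A,B,F}; column 4 has {A,B,C,E,F} — only D is left for (r1,c4).
row 1 has {A,B,D,F}; column 5 has {A,D,E,F} — only C is left for (r1,c5).
row 1 has {A,B,C,D,F}; column 6 has {A,B,C,D,F} — only E is left for (r1,c6).

E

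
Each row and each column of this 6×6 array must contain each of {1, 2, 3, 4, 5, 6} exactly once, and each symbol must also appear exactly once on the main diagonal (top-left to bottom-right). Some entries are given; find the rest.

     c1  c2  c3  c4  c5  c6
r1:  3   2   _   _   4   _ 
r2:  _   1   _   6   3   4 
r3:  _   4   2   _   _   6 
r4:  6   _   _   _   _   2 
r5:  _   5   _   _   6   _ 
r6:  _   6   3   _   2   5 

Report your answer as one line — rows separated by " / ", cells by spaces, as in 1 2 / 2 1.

3 2 6 5 4 1 / 2 1 5 6 3 4 / 5 4 2 3 1 6 / 6 3 1 4 5 2 / 1 5 4 2 6 3 / 4 6 3 1 2 5

(r1,c6): row 1 has {2,3,4}; column 6 has {2,4,5,6}, so it must be 1.
(r2,c3): row 2 has {1,3,4,6}; column 3 has {2,3}, so it must be 5.
(r4,c2): row 4 has {2,6}; column 2 has {1,2,4,5,6}, so it must be 3.
(r4,c4): row 4 has {2,3,6}; column 4 has {6}; the diagonal has {1,2,3,5,6}, so it must be 4.
(r5,c6): row 5 has {5,6}; column 6 has {1,2,4,5,6}, so it must be 3.
(r6,c4): row 6 has {2,3,5,6}; column 4 has {4,6}, so it must be 1.
(r1,c3): row 1 has {1,2,3,4}; column 3 has {2,3,5}, so it must be 6.
(r1,c4): row 1 has {1,2,3,4,6}; column 4 has {1,4,6}, so it must be 5.
(r2,c1): row 2 has {1,3,4,5,6}; column 1 has {3,6}, so it must be 2.
(r3,c4): row 3 has {2,4,6}; column 4 has {1,4,5,6}, so it must be 3.
(r4,c3): row 4 has {2,3,4,6}; column 3 has {2,3,5,6}, so it must be 1.
(r4,c5): row 4 has {1,2,3,4,6}; column 5 has {2,3,4,6}, so it must be 5.
(r5,c3): row 5 has {3,5,6}; column 3 has {1,2,3,5,6}, so it must be 4.
(r5,c4): row 5 has {3,4,5,6}; column 4 has {1,3,4,5,6}, so it must be 2.
(r6,c1): row 6 has {1,2,3,5,6}; column 1 has {2,3,6}, so it must be 4.
(r3,c5): row 3 has {2,3,4,6}; column 5 has {2,3,4,5,6}, so it must be 1.
(r5,c1): row 5 has {2,3,4,5,6}; column 1 has {2,3,4,6}, so it must be 1.
(r3,c1): row 3 has {1,2,3,4,6}; column 1 has {1,2,3,4,6}, so it must be 5.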